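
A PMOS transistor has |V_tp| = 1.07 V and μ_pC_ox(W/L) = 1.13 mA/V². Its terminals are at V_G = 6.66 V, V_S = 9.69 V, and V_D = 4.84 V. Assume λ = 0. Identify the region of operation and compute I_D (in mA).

V_SG = V_S − V_G = 9.69 − 6.66 = 3.03 V; V_SD = V_S − V_D = 9.69 − 4.84 = 4.85 V.
V_ov = V_SG − |V_tp| = 3.03 − 1.07 = 1.96 V.
Since V_SD = 4.85 V ≥ V_ov = 1.96 V, the device is in saturation.
I_D = ½ k_p V_ov² = 0.5 × 1.13 × 1.96² = 2.17 mA.

Saturation; I_D = 2.17 mA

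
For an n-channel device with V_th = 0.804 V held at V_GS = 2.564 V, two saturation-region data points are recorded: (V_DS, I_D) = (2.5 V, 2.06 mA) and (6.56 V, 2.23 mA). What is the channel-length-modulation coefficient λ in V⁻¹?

λ = 0.0214 V⁻¹

With V_GS fixed, I_D ∝ (1 + λ V_DS) in saturation, so I_D2/I_D1 = (1 + λ V_DS2)/(1 + λ V_DS1).
2.23/2.06 = 1.083 = (1 + 6.56 λ)/(1 + 2.5 λ).
Solving: λ (I_D1 V_DS2 − I_D2 V_DS1) = I_D2 − I_D1, so λ = (2.23 − 2.06) / (2.06 × 6.56 − 2.23 × 2.5) = 0.17 / 7.94 = 0.0214 V⁻¹.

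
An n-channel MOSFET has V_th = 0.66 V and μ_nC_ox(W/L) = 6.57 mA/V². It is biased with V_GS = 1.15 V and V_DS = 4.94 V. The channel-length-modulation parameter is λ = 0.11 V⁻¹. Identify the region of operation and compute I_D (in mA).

V_ov = V_GS − V_th = 1.15 − 0.66 = 0.49 V.
Since V_DS = 4.94 V ≥ V_ov = 0.49 V, the device is in saturation.
I_D = ½ k_n V_ov² (1 + λ V_DS) = 0.5 × 6.57 × 0.49² × (1 + 0.11 × 4.94) = 1.22 mA.

Saturation; I_D = 1.22 mA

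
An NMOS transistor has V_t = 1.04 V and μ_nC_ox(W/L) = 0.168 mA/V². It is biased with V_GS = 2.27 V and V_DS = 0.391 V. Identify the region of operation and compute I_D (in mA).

V_ov = V_GS − V_t = 2.27 − 1.04 = 1.23 V.
Since V_DS = 0.391 V < V_ov = 1.23 V, the device is in the triode region.
I_D = k_n [V_ov · V_DS − ½ V_DS²] = 0.168 × [1.23 × 0.391 − 0.5 × 0.391²] = 0.068 mA.

Triode; I_D = 0.0680 mA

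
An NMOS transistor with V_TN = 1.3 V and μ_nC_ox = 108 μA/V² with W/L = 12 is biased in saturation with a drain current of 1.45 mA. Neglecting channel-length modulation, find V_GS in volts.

k_n = μ_nC_ox · (W/L) = 1.296 mA/V².
In saturation I_D = ½ k_n (V_GS − V_TN)², so V_GS − V_TN = √(2 I_D / k_n) = √(2 × 1.45 / 1.296) = 1.5 V.
V_GS = 1.3 + 1.5 = 2.8 V.

V_GS = 2.80 V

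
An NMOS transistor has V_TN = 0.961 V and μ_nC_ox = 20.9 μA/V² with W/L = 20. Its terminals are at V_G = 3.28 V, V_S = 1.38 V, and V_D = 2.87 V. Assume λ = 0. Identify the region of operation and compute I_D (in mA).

Saturation; I_D = 0.184 mA

V_GS = V_G − V_S = 3.28 − 1.38 = 1.9 V; V_DS = V_D − V_S = 2.87 − 1.38 = 1.49 V.
k_n = μ_nC_ox · (W/L) = 0.418 mA/V².
V_ov = V_GS − V_TN = 1.9 − 0.961 = 0.939 V.
Since V_DS = 1.49 V ≥ V_ov = 0.939 V, the device is in saturation.
I_D = ½ k_n V_ov² = 0.5 × 0.418 × 0.939² = 0.184 mA.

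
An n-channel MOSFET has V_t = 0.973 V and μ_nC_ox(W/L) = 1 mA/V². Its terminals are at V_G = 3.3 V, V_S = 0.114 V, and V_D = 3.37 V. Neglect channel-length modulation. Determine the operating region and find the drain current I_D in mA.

Saturation; I_D = 2.45 mA

V_GS = V_G − V_S = 3.3 − 0.114 = 3.19 V; V_DS = V_D − V_S = 3.37 − 0.114 = 3.26 V.
V_ov = V_GS − V_t = 3.19 − 0.973 = 2.21 V.
Since V_DS = 3.26 V ≥ V_ov = 2.21 V, the device is in saturation.
I_D = ½ k_n V_ov² = 0.5 × 1 × 2.21² = 2.45 mA.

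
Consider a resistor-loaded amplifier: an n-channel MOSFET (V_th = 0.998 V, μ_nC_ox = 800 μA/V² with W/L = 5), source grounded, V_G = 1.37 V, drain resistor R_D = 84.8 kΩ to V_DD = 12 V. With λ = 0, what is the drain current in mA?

I_D = 0.140 mA

V_GS = V_G = 1.37 V, so V_ov = 1.37 − 0.998 = 0.372 V.
k_n = μ_nC_ox · (W/L) = 4 mA/V².
Assume saturation: I_D = ½ k_n V_ov² = 0.5 × 4 × 0.372² = 0.277 mA, giving V_DS = V_DD − I_D R_D = 12 − 0.277 × 84.8 = -11.5 V.
But -11.5 V < V_ov = 0.372 V, so the device is actually in triode.
In triode I_D = k_n[V_ov V_DS − ½ V_DS²] and I_D = (V_DD − V_DS)/R_D. Equating: 170 V_DS² − 127.2 V_DS + 12 = 0, giving V_DS = 0.111 V (the root below V_ov).
I_D = (12 − 0.111) / 84.8 = 0.14 mA.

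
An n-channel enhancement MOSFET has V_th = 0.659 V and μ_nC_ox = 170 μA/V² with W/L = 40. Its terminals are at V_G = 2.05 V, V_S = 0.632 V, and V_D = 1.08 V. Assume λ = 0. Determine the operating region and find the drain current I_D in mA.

V_GS = V_G − V_S = 2.05 − 0.632 = 1.42 V; V_DS = V_D − V_S = 1.08 − 0.632 = 0.448 V.
k_n = μ_nC_ox · (W/L) = 6.8 mA/V².
V_ov = V_GS − V_th = 1.42 − 0.659 = 0.759 V.
Since V_DS = 0.448 V < V_ov = 0.759 V, the device is in the triode region.
I_D = k_n [V_ov · V_DS − ½ V_DS²] = 6.8 × [0.759 × 0.448 − 0.5 × 0.448²] = 1.63 mA.

Triode; I_D = 1.63 mA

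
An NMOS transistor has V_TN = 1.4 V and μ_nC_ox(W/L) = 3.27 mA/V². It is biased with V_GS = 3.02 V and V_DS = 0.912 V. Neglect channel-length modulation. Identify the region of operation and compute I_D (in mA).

Triode; I_D = 3.47 mA

V_ov = V_GS − V_TN = 3.02 − 1.4 = 1.62 V.
Since V_DS = 0.912 V < V_ov = 1.62 V, the device is in the triode region.
I_D = k_n [V_ov · V_DS − ½ V_DS²] = 3.27 × [1.62 × 0.912 − 0.5 × 0.912²] = 3.47 mA.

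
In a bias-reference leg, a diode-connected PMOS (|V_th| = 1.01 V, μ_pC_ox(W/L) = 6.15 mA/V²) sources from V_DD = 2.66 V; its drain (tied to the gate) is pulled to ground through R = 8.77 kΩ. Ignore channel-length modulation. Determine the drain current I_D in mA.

With gate tied to drain, V_SG = V_SD ≥ V_SG − |V_th|, so the device is in saturation.
KCL at the drain: ½ k_p (V_SG − |V_th|)² = (V_DD − V_SG)/R.
Let x = V_SG − 1.01. Then 27 x² + x − 1.65 = 0, giving x = 0.23 V (positive root), so V_SG = 1.24 V.
I_D = (V_DD − V_SG)/R = (2.66 − 1.24) / 8.77 = 0.162 mA.

I_D = 0.162 mA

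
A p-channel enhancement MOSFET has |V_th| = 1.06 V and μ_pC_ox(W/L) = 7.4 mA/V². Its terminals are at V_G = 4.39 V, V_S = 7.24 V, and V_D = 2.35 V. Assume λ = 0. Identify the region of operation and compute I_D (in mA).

V_SG = V_S − V_G = 7.24 − 4.39 = 2.85 V; V_SD = V_S − V_D = 7.24 − 2.35 = 4.89 V.
V_ov = V_SG − |V_th| = 2.85 − 1.06 = 1.79 V.
Since V_SD = 4.89 V ≥ V_ov = 1.79 V, the device is in saturation.
I_D = ½ k_p V_ov² = 0.5 × 7.4 × 1.79² = 11.9 mA.

Saturation; I_D = 11.9 mA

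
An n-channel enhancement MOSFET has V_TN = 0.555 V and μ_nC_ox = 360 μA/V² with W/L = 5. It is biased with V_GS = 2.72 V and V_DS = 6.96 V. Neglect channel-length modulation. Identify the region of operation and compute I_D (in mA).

k_n = μ_nC_ox · (W/L) = 1.8 mA/V².
V_ov = V_GS − V_TN = 2.72 − 0.555 = 2.17 V.
Since V_DS = 6.96 V ≥ V_ov = 2.17 V, the device is in saturation.
I_D = ½ k_n V_ov² = 0.5 × 1.8 × 2.17² = 4.22 mA.

Saturation; I_D = 4.22 mA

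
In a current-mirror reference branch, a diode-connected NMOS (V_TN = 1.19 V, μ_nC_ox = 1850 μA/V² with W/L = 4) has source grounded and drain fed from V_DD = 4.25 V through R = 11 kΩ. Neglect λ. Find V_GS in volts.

With gate tied to drain, V_GS = V_DS ≥ V_GS − V_TN, so the device is in saturation.
k_n = μ_nC_ox · (W/L) = 7.4 mA/V².
KCL at the drain: ½ k_n (V_GS − V_TN)² = (V_DD − V_GS)/R.
Let x = V_GS − 1.19. Then 40.7 x² + x − 3.06 = 0, giving x = 0.262 V (positive root), so V_GS = 1.45 V.
I_D = (V_DD − V_GS)/R = (4.25 − 1.45) / 11 = 0.254 mA.

V_GS = 1.45 V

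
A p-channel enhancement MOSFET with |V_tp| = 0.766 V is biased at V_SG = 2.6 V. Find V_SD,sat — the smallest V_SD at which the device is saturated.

V_SD,sat = 1.83 V

The boundary between triode and saturation is V_SD = V_SG − |V_tp| = V_ov.
V_ov = 2.6 − 0.766 = 1.83 V.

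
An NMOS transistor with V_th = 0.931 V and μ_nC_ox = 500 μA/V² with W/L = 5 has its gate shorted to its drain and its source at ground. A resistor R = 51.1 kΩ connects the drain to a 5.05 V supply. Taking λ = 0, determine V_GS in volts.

With gate tied to drain, V_GS = V_DS ≥ V_GS − V_th, so the device is in saturation.
k_n = μ_nC_ox · (W/L) = 2.5 mA/V².
KCL at the drain: ½ k_n (V_GS − V_th)² = (V_DD − V_GS)/R.
Let x = V_GS − 0.931. Then 63.9 x² + x − 4.119 = 0, giving x = 0.246 V (positive root), so V_GS = 1.18 V.
I_D = (V_DD − V_GS)/R = (5.05 − 1.18) / 51.1 = 0.0758 mA.

V_GS = 1.18 V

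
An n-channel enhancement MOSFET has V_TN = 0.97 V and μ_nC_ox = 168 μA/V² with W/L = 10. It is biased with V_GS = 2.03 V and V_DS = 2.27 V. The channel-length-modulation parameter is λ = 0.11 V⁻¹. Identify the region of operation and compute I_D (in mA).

Saturation; I_D = 1.18 mA

k_n = μ_nC_ox · (W/L) = 1.68 mA/V².
V_ov = V_GS − V_TN = 2.03 − 0.97 = 1.06 V.
Since V_DS = 2.27 V ≥ V_ov = 1.06 V, the device is in saturation.
I_D = ½ k_n V_ov² (1 + λ V_DS) = 0.5 × 1.68 × 1.06² × (1 + 0.11 × 2.27) = 1.18 mA.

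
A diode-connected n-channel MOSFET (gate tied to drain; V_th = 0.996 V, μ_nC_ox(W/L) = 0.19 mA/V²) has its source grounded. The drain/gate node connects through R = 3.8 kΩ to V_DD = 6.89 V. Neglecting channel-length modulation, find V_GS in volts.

V_GS = 3.88 V

With gate tied to drain, V_GS = V_DS ≥ V_GS − V_th, so the device is in saturation.
KCL at the drain: ½ k_n (V_GS − V_th)² = (V_DD − V_GS)/R.
Let x = V_GS − 0.996. Then 0.361 x² + x − 5.894 = 0, giving x = 2.89 V (positive root), so V_GS = 3.88 V.
I_D = (V_DD − V_GS)/R = (6.89 − 3.88) / 3.8 = 0.791 mA.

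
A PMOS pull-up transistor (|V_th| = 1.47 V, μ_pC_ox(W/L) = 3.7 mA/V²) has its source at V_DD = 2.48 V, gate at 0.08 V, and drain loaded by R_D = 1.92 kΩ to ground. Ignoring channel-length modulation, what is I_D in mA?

I_D = 1.08 mA

V_SG = V_DD − V_G = 2.48 − 0.08 = 2.4 V, so V_ov = 2.4 − 1.47 = 0.93 V.
Assume saturation: I_D = ½ k_p V_ov² = 0.5 × 3.7 × 0.93² = 1.6 mA, giving V_SD = V_DD − I_D R_D = 2.48 − 1.6 × 1.92 = -0.592 V.
But -0.592 V < V_ov = 0.93 V, so the device is actually in triode.
In triode I_D = k_p[V_ov V_SD − ½ V_SD²] and I_D = (V_DD − V_SD)/R_D. Equating: 3.55 V_SD² − 7.607 V_SD + 2.48 = 0, giving V_SD = 0.401 V (the root below V_ov).
I_D = (2.48 − 0.401) / 1.92 = 1.08 mA.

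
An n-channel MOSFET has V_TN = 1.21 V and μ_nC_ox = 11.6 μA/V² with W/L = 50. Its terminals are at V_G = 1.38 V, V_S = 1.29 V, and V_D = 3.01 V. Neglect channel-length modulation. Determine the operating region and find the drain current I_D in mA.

Cutoff; I_D = 0 mA

V_GS = V_G − V_S = 1.38 − 1.29 = 0.09 V; V_DS = V_D − V_S = 3.01 − 1.29 = 1.72 V.
V_GS = 0.09 V < V_TN = 1.21 V, so the transistor is in cutoff.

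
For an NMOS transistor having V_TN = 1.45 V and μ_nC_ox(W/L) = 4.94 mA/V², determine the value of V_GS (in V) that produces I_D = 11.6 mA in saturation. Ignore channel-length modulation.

V_GS = 3.62 V

In saturation I_D = ½ k_n (V_GS − V_TN)², so V_GS − V_TN = √(2 I_D / k_n) = √(2 × 11.6 / 4.94) = 2.17 V.
V_GS = 1.45 + 2.17 = 3.62 V.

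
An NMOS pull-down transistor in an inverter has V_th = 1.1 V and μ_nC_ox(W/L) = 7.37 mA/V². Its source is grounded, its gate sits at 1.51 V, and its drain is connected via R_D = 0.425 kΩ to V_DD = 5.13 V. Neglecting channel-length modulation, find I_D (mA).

I_D = 0.619 mA

V_GS = V_G = 1.51 V, so V_ov = 1.51 − 1.1 = 0.41 V.
Assume saturation: I_D = ½ k_n V_ov² = 0.5 × 7.37 × 0.41² = 0.619 mA, giving V_DS = V_DD − I_D R_D = 5.13 − 0.619 × 0.425 = 4.87 V.
V_DS = 4.87 V ≥ V_ov = 0.41 V, confirming saturation.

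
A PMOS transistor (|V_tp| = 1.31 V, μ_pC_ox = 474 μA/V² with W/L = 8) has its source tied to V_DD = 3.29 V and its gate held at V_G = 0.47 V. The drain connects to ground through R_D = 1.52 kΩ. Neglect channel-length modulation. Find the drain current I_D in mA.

V_SG = V_DD − V_G = 3.29 − 0.47 = 2.82 V, so V_ov = 2.82 − 1.31 = 1.51 V.
k_p = μ_pC_ox · (W/L) = 3.792 mA/V².
Assume saturation: I_D = ½ k_p V_ov² = 0.5 × 3.792 × 1.51² = 4.32 mA, giving V_SD = V_DD − I_D R_D = 3.29 − 4.32 × 1.52 = -3.28 V.
But -3.28 V < V_ov = 1.51 V, so the device is actually in triode.
In triode I_D = k_p[V_ov V_SD − ½ V_SD²] and I_D = (V_DD − V_SD)/R_D. Equating: 2.88 V_SD² − 9.703 V_SD + 3.29 = 0, giving V_SD = 0.383 V (the root below V_ov).
I_D = (3.29 − 0.383) / 1.52 = 1.91 mA.

I_D = 1.91 mA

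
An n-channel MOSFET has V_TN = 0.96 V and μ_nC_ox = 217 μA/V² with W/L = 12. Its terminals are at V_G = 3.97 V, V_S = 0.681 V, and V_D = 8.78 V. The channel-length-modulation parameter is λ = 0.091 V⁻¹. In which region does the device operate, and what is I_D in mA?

Saturation; I_D = 12.3 mA

V_GS = V_G − V_S = 3.97 − 0.681 = 3.29 V; V_DS = V_D − V_S = 8.78 − 0.681 = 8.1 V.
k_n = μ_nC_ox · (W/L) = 2.604 mA/V².
V_ov = V_GS − V_TN = 3.29 − 0.96 = 2.33 V.
Since V_DS = 8.1 V ≥ V_ov = 2.33 V, the device is in saturation.
I_D = ½ k_n V_ov² (1 + λ V_DS) = 0.5 × 2.604 × 2.33² × (1 + 0.091 × 8.1) = 12.3 mA.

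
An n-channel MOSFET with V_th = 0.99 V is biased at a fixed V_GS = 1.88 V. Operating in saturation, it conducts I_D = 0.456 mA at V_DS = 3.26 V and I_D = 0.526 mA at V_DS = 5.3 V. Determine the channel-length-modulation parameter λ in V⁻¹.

With V_GS fixed, I_D ∝ (1 + λ V_DS) in saturation, so I_D2/I_D1 = (1 + λ V_DS2)/(1 + λ V_DS1).
0.526/0.456 = 1.154 = (1 + 5.3 λ)/(1 + 3.26 λ).
Solving: λ (I_D1 V_DS2 − I_D2 V_DS1) = I_D2 − I_D1, so λ = (0.526 − 0.456) / (0.456 × 5.3 − 0.526 × 3.26) = 0.07 / 0.702 = 0.0997 V⁻¹.

λ = 0.0997 V⁻¹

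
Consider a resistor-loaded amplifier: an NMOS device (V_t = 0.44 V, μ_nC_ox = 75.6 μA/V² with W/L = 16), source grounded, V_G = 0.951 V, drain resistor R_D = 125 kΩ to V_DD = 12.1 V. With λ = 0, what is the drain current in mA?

V_GS = V_G = 0.951 V, so V_ov = 0.951 − 0.44 = 0.511 V.
k_n = μ_nC_ox · (W/L) = 1.21 mA/V².
Assume saturation: I_D = ½ k_n V_ov² = 0.5 × 1.21 × 0.511² = 0.158 mA, giving V_DS = V_DD − I_D R_D = 12.1 − 0.158 × 125 = -7.64 V.
But -7.64 V < V_ov = 0.511 V, so the device is actually in triode.
In triode I_D = k_n[V_ov V_DS − ½ V_DS²] and I_D = (V_DD − V_DS)/R_D. Equating: 75.6 V_DS² − 78.26 V_DS + 12.1 = 0, giving V_DS = 0.189 V (the root below V_ov).
I_D = (12.1 − 0.189) / 125 = 0.0953 mA.

I_D = 0.0953 mA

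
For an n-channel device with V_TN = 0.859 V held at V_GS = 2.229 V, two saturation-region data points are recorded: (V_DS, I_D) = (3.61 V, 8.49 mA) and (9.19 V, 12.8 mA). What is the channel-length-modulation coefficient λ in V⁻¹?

λ = 0.135 V⁻¹

With V_GS fixed, I_D ∝ (1 + λ V_DS) in saturation, so I_D2/I_D1 = (1 + λ V_DS2)/(1 + λ V_DS1).
12.8/8.49 = 1.508 = (1 + 9.19 λ)/(1 + 3.61 λ).
Solving: λ (I_D1 V_DS2 − I_D2 V_DS1) = I_D2 − I_D1, so λ = (12.8 − 8.49) / (8.49 × 9.19 − 12.8 × 3.61) = 4.31 / 31.8 = 0.135 V⁻¹.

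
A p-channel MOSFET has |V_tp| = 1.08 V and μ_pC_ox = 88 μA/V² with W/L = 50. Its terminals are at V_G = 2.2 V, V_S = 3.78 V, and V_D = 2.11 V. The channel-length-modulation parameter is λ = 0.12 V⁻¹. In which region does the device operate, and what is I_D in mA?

V_SG = V_S − V_G = 3.78 − 2.2 = 1.58 V; V_SD = V_S − V_D = 3.78 − 2.11 = 1.67 V.
k_p = μ_pC_ox · (W/L) = 4.4 mA/V².
V_ov = V_SG − |V_tp| = 1.58 − 1.08 = 0.5 V.
Since V_SD = 1.67 V ≥ V_ov = 0.5 V, the device is in saturation.
I_D = ½ k_p V_ov² (1 + λ V_SD) = 0.5 × 4.4 × 0.5² × (1 + 0.12 × 1.67) = 0.66 mA.

Saturation; I_D = 0.660 mA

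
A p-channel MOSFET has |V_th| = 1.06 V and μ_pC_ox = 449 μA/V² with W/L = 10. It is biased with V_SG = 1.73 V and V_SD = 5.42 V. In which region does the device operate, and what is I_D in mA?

k_p = μ_pC_ox · (W/L) = 4.49 mA/V².
V_ov = V_SG − |V_th| = 1.73 − 1.06 = 0.67 V.
Since V_SD = 5.42 V ≥ V_ov = 0.67 V, the device is in saturation.
I_D = ½ k_p V_ov² = 0.5 × 4.49 × 0.67² = 1.01 mA.

Saturation; I_D = 1.01 mA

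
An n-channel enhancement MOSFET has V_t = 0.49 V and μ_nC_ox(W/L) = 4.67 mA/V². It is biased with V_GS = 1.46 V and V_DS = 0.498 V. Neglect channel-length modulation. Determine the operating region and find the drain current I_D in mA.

Triode; I_D = 1.68 mA

V_ov = V_GS − V_t = 1.46 − 0.49 = 0.97 V.
Since V_DS = 0.498 V < V_ov = 0.97 V, the device is in the triode region.
I_D = k_n [V_ov · V_DS − ½ V_DS²] = 4.67 × [0.97 × 0.498 − 0.5 × 0.498²] = 1.68 mA.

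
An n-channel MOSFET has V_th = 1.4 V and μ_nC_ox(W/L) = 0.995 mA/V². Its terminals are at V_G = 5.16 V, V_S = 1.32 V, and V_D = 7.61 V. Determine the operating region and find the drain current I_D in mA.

V_GS = V_G − V_S = 5.16 − 1.32 = 3.84 V; V_DS = V_D − V_S = 7.61 − 1.32 = 6.29 V.
V_ov = V_GS − V_th = 3.84 − 1.4 = 2.44 V.
Since V_DS = 6.29 V ≥ V_ov = 2.44 V, the device is in saturation.
I_D = ½ k_n V_ov² = 0.5 × 0.995 × 2.44² = 2.96 mA.

Saturation; I_D = 2.96 mA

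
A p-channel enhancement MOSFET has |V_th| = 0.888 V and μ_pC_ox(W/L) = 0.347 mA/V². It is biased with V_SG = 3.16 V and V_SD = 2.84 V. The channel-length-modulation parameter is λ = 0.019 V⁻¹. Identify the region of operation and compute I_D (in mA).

V_ov = V_SG − |V_th| = 3.16 − 0.888 = 2.27 V.
Since V_SD = 2.84 V ≥ V_ov = 2.27 V, the device is in saturation.
I_D = ½ k_p V_ov² (1 + λ V_SD) = 0.5 × 0.347 × 2.27² × (1 + 0.019 × 2.84) = 0.944 mA.

Saturation; I_D = 0.944 mA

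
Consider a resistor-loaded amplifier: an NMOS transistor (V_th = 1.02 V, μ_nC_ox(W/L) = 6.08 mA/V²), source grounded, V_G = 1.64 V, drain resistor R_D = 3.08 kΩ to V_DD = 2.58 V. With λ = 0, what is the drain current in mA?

I_D = 0.756 mA

V_GS = V_G = 1.64 V, so V_ov = 1.64 − 1.02 = 0.62 V.
Assume saturation: I_D = ½ k_n V_ov² = 0.5 × 6.08 × 0.62² = 1.17 mA, giving V_DS = V_DD − I_D R_D = 2.58 − 1.17 × 3.08 = -1.02 V.
But -1.02 V < V_ov = 0.62 V, so the device is actually in triode.
In triode I_D = k_n[V_ov V_DS − ½ V_DS²] and I_D = (V_DD − V_DS)/R_D. Equating: 9.36 V_DS² − 12.61 V_DS + 2.58 = 0, giving V_DS = 0.252 V (the root below V_ov).
I_D = (2.58 − 0.252) / 3.08 = 0.756 mA.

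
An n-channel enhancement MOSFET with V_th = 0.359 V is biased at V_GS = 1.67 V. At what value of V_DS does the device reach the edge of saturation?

V_DS,sat = 1.31 V

The boundary between triode and saturation is V_DS = V_GS − V_th = V_ov.
V_ov = 1.67 − 0.359 = 1.31 V.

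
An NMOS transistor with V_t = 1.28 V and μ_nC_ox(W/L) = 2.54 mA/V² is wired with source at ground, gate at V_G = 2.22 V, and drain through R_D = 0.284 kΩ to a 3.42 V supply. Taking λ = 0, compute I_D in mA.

V_GS = V_G = 2.22 V, so V_ov = 2.22 − 1.28 = 0.94 V.
Assume saturation: I_D = ½ k_n V_ov² = 0.5 × 2.54 × 0.94² = 1.12 mA, giving V_DS = V_DD − I_D R_D = 3.42 − 1.12 × 0.284 = 3.1 V.
V_DS = 3.1 V ≥ V_ov = 0.94 V, confirming saturation.

I_D = 1.12 mA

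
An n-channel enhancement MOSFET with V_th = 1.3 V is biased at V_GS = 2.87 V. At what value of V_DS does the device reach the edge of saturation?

V_DS,sat = 1.57 V

The boundary between triode and saturation is V_DS = V_GS − V_th = V_ov.
V_ov = 2.87 − 1.3 = 1.57 V.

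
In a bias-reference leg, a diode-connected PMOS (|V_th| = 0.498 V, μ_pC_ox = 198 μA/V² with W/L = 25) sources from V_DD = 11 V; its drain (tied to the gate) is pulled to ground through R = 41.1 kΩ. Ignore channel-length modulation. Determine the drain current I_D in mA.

With gate tied to drain, V_SG = V_SD ≥ V_SG − |V_th|, so the device is in saturation.
k_p = μ_pC_ox · (W/L) = 4.95 mA/V².
KCL at the drain: ½ k_p (V_SG − |V_th|)² = (V_DD − V_SG)/R.
Let x = V_SG − 0.498. Then 102 x² + x − 10.5 = 0, giving x = 0.316 V (positive root), so V_SG = 0.814 V.
I_D = (V_DD − V_SG)/R = (11 − 0.814) / 41.1 = 0.248 mA.

I_D = 0.248 mA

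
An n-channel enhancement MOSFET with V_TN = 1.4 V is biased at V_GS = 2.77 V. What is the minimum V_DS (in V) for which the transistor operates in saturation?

V_DS,sat = 1.37 V

The boundary between triode and saturation is V_DS = V_GS − V_TN = V_ov.
V_ov = 2.77 − 1.4 = 1.37 V.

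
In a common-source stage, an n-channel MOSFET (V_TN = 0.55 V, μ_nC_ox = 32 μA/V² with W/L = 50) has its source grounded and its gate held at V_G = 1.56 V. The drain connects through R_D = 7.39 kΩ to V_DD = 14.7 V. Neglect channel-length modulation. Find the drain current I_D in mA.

V_GS = V_G = 1.56 V, so V_ov = 1.56 − 0.55 = 1.01 V.
k_n = μ_nC_ox · (W/L) = 1.6 mA/V².
Assume saturation: I_D = ½ k_n V_ov² = 0.5 × 1.6 × 1.01² = 0.816 mA, giving V_DS = V_DD − I_D R_D = 14.7 − 0.816 × 7.39 = 8.67 V.
V_DS = 8.67 V ≥ V_ov = 1.01 V, confirming saturation.

I_D = 0.816 mA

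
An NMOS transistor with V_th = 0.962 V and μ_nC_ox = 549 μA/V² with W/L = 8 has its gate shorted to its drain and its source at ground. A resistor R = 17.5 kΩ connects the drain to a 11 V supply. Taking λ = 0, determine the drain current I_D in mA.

I_D = 0.545 mA

With gate tied to drain, V_GS = V_DS ≥ V_GS − V_th, so the device is in saturation.
k_n = μ_nC_ox · (W/L) = 4.392 mA/V².
KCL at the drain: ½ k_n (V_GS − V_th)² = (V_DD − V_GS)/R.
Let x = V_GS − 0.962. Then 38.4 x² + x − 10.04 = 0, giving x = 0.498 V (positive root), so V_GS = 1.46 V.
I_D = (V_DD − V_GS)/R = (11 − 1.46) / 17.5 = 0.545 mA.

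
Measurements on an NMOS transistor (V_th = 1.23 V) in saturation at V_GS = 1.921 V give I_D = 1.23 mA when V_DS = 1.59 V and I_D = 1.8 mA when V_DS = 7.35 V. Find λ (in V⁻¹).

λ = 0.0923 V⁻¹

With V_GS fixed, I_D ∝ (1 + λ V_DS) in saturation, so I_D2/I_D1 = (1 + λ V_DS2)/(1 + λ V_DS1).
1.8/1.23 = 1.463 = (1 + 7.35 λ)/(1 + 1.59 λ).
Solving: λ (I_D1 V_DS2 − I_D2 V_DS1) = I_D2 − I_D1, so λ = (1.8 − 1.23) / (1.23 × 7.35 − 1.8 × 1.59) = 0.57 / 6.18 = 0.0923 V⁻¹.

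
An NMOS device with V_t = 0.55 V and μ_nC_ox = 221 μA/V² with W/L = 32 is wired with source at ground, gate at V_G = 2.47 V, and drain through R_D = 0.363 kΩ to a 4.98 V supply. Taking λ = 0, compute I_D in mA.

V_GS = V_G = 2.47 V, so V_ov = 2.47 − 0.55 = 1.92 V.
k_n = μ_nC_ox · (W/L) = 7.072 mA/V².
Assume saturation: I_D = ½ k_n V_ov² = 0.5 × 7.072 × 1.92² = 13 mA, giving V_DS = V_DD − I_D R_D = 4.98 − 13 × 0.363 = 0.248 V.
But 0.248 V < V_ov = 1.92 V, so the device is actually in triode.
In triode I_D = k_n[V_ov V_DS − ½ V_DS²] and I_D = (V_DD − V_DS)/R_D. Equating: 1.28 V_DS² − 5.929 V_DS + 4.98 = 0, giving V_DS = 1.1 V (the root below V_ov).
I_D = (4.98 − 1.1) / 0.363 = 10.7 mA.

I_D = 10.7 mA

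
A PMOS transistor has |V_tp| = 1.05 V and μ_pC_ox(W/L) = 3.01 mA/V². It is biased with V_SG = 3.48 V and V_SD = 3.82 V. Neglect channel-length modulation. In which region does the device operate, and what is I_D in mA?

V_ov = V_SG − |V_tp| = 3.48 − 1.05 = 2.43 V.
Since V_SD = 3.82 V ≥ V_ov = 2.43 V, the device is in saturation.
I_D = ½ k_p V_ov² = 0.5 × 3.01 × 2.43² = 8.89 mA.

Saturation; I_D = 8.89 mA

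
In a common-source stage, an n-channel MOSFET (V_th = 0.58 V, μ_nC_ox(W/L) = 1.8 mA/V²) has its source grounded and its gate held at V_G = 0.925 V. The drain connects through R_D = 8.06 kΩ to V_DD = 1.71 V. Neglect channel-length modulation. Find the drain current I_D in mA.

I_D = 0.107 mA

V_GS = V_G = 0.925 V, so V_ov = 0.925 − 0.58 = 0.345 V.
Assume saturation: I_D = ½ k_n V_ov² = 0.5 × 1.8 × 0.345² = 0.107 mA, giving V_DS = V_DD − I_D R_D = 1.71 − 0.107 × 8.06 = 0.847 V.
V_DS = 0.847 V ≥ V_ov = 0.345 V, confirming saturation.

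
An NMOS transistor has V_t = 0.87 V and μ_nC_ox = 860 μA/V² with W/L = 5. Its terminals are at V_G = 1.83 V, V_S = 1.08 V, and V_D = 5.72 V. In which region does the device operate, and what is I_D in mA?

V_GS = V_G − V_S = 1.83 − 1.08 = 0.75 V; V_DS = V_D − V_S = 5.72 − 1.08 = 4.64 V.
V_GS = 0.75 V < V_t = 0.87 V, so the transistor is in cutoff.

Cutoff; I_D = 0 mA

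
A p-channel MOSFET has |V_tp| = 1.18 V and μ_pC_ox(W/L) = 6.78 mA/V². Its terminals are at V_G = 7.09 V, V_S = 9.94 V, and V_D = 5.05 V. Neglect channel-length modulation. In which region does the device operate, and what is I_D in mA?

V_SG = V_S − V_G = 9.94 − 7.09 = 2.85 V; V_SD = V_S − V_D = 9.94 − 5.05 = 4.89 V.
V_ov = V_SG − |V_tp| = 2.85 − 1.18 = 1.67 V.
Since V_SD = 4.89 V ≥ V_ov = 1.67 V, the device is in saturation.
I_D = ½ k_p V_ov² = 0.5 × 6.78 × 1.67² = 9.45 mA.

Saturation; I_D = 9.45 mA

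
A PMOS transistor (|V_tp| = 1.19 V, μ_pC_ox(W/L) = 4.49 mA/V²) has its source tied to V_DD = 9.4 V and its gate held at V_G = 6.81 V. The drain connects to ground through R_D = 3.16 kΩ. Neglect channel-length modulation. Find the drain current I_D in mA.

I_D = 2.80 mA

V_SG = V_DD − V_G = 9.4 − 6.81 = 2.59 V, so V_ov = 2.59 − 1.19 = 1.4 V.
Assume saturation: I_D = ½ k_p V_ov² = 0.5 × 4.49 × 1.4² = 4.4 mA, giving V_SD = V_DD − I_D R_D = 9.4 − 4.4 × 3.16 = -4.5 V.
But -4.5 V < V_ov = 1.4 V, so the device is actually in triode.
In triode I_D = k_p[V_ov V_SD − ½ V_SD²] and I_D = (V_DD − V_SD)/R_D. Equating: 7.09 V_SD² − 20.86 V_SD + 9.4 = 0, giving V_SD = 0.555 V (the root below V_ov).
I_D = (9.4 − 0.555) / 3.16 = 2.8 mA.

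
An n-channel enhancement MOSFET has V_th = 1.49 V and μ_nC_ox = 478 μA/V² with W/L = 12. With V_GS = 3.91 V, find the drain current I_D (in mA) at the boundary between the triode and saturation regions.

At the boundary V_DS = V_ov = V_GS − V_th = 3.91 − 1.49 = 2.42 V.
k_n = μ_nC_ox · (W/L) = 5.736 mA/V².
I_D = ½ k_n V_ov² = 0.5 × 5.736 × 2.42² = 16.8 mA.

I_D = 16.8 mA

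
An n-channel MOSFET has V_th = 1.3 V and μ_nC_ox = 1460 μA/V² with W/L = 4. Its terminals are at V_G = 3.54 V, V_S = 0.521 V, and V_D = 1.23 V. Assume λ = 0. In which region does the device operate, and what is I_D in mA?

V_GS = V_G − V_S = 3.54 − 0.521 = 3.02 V; V_DS = V_D − V_S = 1.23 − 0.521 = 0.709 V.
k_n = μ_nC_ox · (W/L) = 5.84 mA/V².
V_ov = V_GS − V_th = 3.02 − 1.3 = 1.72 V.
Since V_DS = 0.709 V < V_ov = 1.72 V, the device is in the triode region.
I_D = k_n [V_ov · V_DS − ½ V_DS²] = 5.84 × [1.72 × 0.709 − 0.5 × 0.709²] = 5.65 mA.

Triode; I_D = 5.65 mA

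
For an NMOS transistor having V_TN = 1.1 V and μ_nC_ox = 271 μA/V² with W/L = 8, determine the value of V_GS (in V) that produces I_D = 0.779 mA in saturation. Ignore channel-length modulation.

k_n = μ_nC_ox · (W/L) = 2.168 mA/V².
In saturation I_D = ½ k_n (V_GS − V_TN)², so V_GS − V_TN = √(2 I_D / k_n) = √(2 × 0.779 / 2.168) = 0.848 V.
V_GS = 1.1 + 0.848 = 1.95 V.

V_GS = 1.95 V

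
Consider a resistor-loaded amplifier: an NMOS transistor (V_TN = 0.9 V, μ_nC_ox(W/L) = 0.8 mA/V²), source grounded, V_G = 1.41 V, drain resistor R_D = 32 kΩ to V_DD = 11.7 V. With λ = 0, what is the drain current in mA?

V_GS = V_G = 1.41 V, so V_ov = 1.41 − 0.9 = 0.51 V.
Assume saturation: I_D = ½ k_n V_ov² = 0.5 × 0.8 × 0.51² = 0.104 mA, giving V_DS = V_DD − I_D R_D = 11.7 − 0.104 × 32 = 8.37 V.
V_DS = 8.37 V ≥ V_ov = 0.51 V, confirming saturation.

I_D = 0.104 mA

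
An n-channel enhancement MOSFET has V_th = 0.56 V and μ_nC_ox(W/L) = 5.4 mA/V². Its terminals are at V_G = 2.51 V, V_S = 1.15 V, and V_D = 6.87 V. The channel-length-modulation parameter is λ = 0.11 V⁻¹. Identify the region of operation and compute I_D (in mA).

V_GS = V_G − V_S = 2.51 − 1.15 = 1.36 V; V_DS = V_D − V_S = 6.87 − 1.15 = 5.72 V.
V_ov = V_GS − V_th = 1.36 − 0.56 = 0.8 V.
Since V_DS = 5.72 V ≥ V_ov = 0.8 V, the device is in saturation.
I_D = ½ k_n V_ov² (1 + λ V_DS) = 0.5 × 5.4 × 0.8² × (1 + 0.11 × 5.72) = 2.82 mA.

Saturation; I_D = 2.82 mA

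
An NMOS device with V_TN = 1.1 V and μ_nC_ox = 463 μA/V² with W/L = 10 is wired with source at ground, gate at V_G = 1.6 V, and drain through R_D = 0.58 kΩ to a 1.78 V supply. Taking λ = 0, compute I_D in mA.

V_GS = V_G = 1.6 V, so V_ov = 1.6 − 1.1 = 0.5 V.
k_n = μ_nC_ox · (W/L) = 4.63 mA/V².
Assume saturation: I_D = ½ k_n V_ov² = 0.5 × 4.63 × 0.5² = 0.579 mA, giving V_DS = V_DD − I_D R_D = 1.78 − 0.579 × 0.58 = 1.44 V.
V_DS = 1.44 V ≥ V_ov = 0.5 V, confirming saturation.

I_D = 0.579 mA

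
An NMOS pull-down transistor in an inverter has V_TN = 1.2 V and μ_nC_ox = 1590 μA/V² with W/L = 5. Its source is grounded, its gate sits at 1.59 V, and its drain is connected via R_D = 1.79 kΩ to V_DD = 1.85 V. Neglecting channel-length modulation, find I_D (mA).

I_D = 0.605 mA

V_GS = V_G = 1.59 V, so V_ov = 1.59 − 1.2 = 0.39 V.
k_n = μ_nC_ox · (W/L) = 7.95 mA/V².
Assume saturation: I_D = ½ k_n V_ov² = 0.5 × 7.95 × 0.39² = 0.605 mA, giving V_DS = V_DD − I_D R_D = 1.85 − 0.605 × 1.79 = 0.768 V.
V_DS = 0.768 V ≥ V_ov = 0.39 V, confirming saturation.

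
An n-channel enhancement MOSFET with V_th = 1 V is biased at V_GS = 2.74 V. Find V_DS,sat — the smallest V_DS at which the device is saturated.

V_DS,sat = 1.74 V

The boundary between triode and saturation is V_DS = V_GS − V_th = V_ov.
V_ov = 2.74 − 1 = 1.74 V.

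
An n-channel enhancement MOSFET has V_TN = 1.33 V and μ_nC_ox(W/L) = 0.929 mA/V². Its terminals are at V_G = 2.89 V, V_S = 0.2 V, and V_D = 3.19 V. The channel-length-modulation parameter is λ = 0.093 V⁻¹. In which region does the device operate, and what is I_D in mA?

Saturation; I_D = 1.10 mA

V_GS = V_G − V_S = 2.89 − 0.2 = 2.69 V; V_DS = V_D − V_S = 3.19 − 0.2 = 2.99 V.
V_ov = V_GS − V_TN = 2.69 − 1.33 = 1.36 V.
Since V_DS = 2.99 V ≥ V_ov = 1.36 V, the device is in saturation.
I_D = ½ k_n V_ov² (1 + λ V_DS) = 0.5 × 0.929 × 1.36² × (1 + 0.093 × 2.99) = 1.1 mA.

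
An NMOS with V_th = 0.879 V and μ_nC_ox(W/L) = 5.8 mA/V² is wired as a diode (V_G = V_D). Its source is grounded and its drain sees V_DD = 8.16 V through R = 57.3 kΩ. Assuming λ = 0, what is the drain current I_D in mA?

I_D = 0.123 mA

With gate tied to drain, V_GS = V_DS ≥ V_GS − V_th, so the device is in saturation.
KCL at the drain: ½ k_n (V_GS − V_th)² = (V_DD − V_GS)/R.
Let x = V_GS − 0.879. Then 166 x² + x − 7.281 = 0, giving x = 0.206 V (positive root), so V_GS = 1.09 V.
I_D = (V_DD − V_GS)/R = (8.16 − 1.09) / 57.3 = 0.123 mA.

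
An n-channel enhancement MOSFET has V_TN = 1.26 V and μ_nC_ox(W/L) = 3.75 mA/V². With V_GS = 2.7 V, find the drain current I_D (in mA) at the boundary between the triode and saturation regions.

At the boundary V_DS = V_ov = V_GS − V_TN = 2.7 − 1.26 = 1.44 V.
I_D = ½ k_n V_ov² = 0.5 × 3.75 × 1.44² = 3.89 mA.

I_D = 3.89 mA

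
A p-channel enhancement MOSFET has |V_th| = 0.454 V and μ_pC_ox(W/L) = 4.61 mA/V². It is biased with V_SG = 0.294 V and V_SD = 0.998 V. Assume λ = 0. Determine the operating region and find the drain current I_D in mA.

Cutoff; I_D = 0 mA

V_SG = 0.294 V < |V_th| = 0.454 V, so the transistor is in cutoff.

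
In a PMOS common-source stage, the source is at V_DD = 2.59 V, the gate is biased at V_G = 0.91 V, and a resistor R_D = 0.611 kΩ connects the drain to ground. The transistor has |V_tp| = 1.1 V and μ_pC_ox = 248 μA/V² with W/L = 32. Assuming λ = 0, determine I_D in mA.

I_D = 1.33 mA

V_SG = V_DD − V_G = 2.59 − 0.91 = 1.68 V, so V_ov = 1.68 − 1.1 = 0.58 V.
k_p = μ_pC_ox · (W/L) = 7.936 mA/V².
Assume saturation: I_D = ½ k_p V_ov² = 0.5 × 7.936 × 0.58² = 1.33 mA, giving V_SD = V_DD − I_D R_D = 2.59 − 1.33 × 0.611 = 1.77 V.
V_SD = 1.77 V ≥ V_ov = 0.58 V, confirming saturation.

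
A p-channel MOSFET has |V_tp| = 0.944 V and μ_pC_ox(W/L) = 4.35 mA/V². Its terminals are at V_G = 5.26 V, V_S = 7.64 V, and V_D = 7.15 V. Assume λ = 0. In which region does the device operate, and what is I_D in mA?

Triode; I_D = 2.54 mA

V_SG = V_S − V_G = 7.64 − 5.26 = 2.38 V; V_SD = V_S − V_D = 7.64 − 7.15 = 0.49 V.
V_ov = V_SG − |V_tp| = 2.38 − 0.944 = 1.44 V.
Since V_SD = 0.49 V < V_ov = 1.44 V, the device is in the triode region.
I_D = k_p [V_ov · V_SD − ½ V_SD²] = 4.35 × [1.44 × 0.49 − 0.5 × 0.49²] = 2.54 mA.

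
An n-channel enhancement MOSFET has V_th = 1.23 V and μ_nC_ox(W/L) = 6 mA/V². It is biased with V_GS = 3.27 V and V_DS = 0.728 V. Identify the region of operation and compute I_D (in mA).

V_ov = V_GS − V_th = 3.27 − 1.23 = 2.04 V.
Since V_DS = 0.728 V < V_ov = 2.04 V, the device is in the triode region.
I_D = k_n [V_ov · V_DS − ½ V_DS²] = 6 × [2.04 × 0.728 − 0.5 × 0.728²] = 7.32 mA.

Triode; I_D = 7.32 mA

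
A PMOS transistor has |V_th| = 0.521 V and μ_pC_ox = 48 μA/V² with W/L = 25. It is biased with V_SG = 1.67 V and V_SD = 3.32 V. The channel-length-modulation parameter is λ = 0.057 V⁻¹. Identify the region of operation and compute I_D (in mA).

Saturation; I_D = 0.942 mA

k_p = μ_pC_ox · (W/L) = 1.2 mA/V².
V_ov = V_SG − |V_th| = 1.67 − 0.521 = 1.15 V.
Since V_SD = 3.32 V ≥ V_ov = 1.15 V, the device is in saturation.
I_D = ½ k_p V_ov² (1 + λ V_SD) = 0.5 × 1.2 × 1.15² × (1 + 0.057 × 3.32) = 0.942 mA.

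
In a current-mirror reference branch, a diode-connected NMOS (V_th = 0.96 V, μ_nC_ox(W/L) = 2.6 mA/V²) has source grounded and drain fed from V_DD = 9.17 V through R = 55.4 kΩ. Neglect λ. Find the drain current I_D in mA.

I_D = 0.142 mA

With gate tied to drain, V_GS = V_DS ≥ V_GS − V_th, so the device is in saturation.
KCL at the drain: ½ k_n (V_GS − V_th)² = (V_DD − V_GS)/R.
Let x = V_GS − 0.96. Then 72 x² + x − 8.21 = 0, giving x = 0.331 V (positive root), so V_GS = 1.29 V.
I_D = (V_DD − V_GS)/R = (9.17 − 1.29) / 55.4 = 0.142 mA.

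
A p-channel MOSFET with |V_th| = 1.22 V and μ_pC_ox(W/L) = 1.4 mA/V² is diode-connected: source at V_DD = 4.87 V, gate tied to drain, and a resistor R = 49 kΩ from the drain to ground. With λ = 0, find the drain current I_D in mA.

With gate tied to drain, V_SG = V_SD ≥ V_SG − |V_th|, so the device is in saturation.
KCL at the drain: ½ k_p (V_SG − |V_th|)² = (V_DD − V_SG)/R.
Let x = V_SG − 1.22. Then 34.3 x² + x − 3.65 = 0, giving x = 0.312 V (positive root), so V_SG = 1.53 V.
I_D = (V_DD − V_SG)/R = (4.87 − 1.53) / 49 = 0.0681 mA.

I_D = 0.0681 mA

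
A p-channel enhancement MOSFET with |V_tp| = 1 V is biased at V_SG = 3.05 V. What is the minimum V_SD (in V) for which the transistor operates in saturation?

V_SD,sat = 2.05 V

The boundary between triode and saturation is V_SD = V_SG − |V_tp| = V_ov.
V_ov = 3.05 − 1 = 2.05 V.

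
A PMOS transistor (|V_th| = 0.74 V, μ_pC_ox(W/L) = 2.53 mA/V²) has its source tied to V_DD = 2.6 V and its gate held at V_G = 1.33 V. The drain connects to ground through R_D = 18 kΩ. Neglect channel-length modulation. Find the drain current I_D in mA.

V_SG = V_DD − V_G = 2.6 − 1.33 = 1.27 V, so V_ov = 1.27 − 0.74 = 0.53 V.
Assume saturation: I_D = ½ k_p V_ov² = 0.5 × 2.53 × 0.53² = 0.355 mA, giving V_SD = V_DD − I_D R_D = 2.6 − 0.355 × 18 = -3.8 V.
But -3.8 V < V_ov = 0.53 V, so the device is actually in triode.
In triode I_D = k_p[V_ov V_SD − ½ V_SD²] and I_D = (V_DD − V_SD)/R_D. Equating: 22.8 V_SD² − 25.14 V_SD + 2.6 = 0, giving V_SD = 0.116 V (the root below V_ov).
I_D = (2.6 − 0.116) / 18 = 0.138 mA.

I_D = 0.138 mA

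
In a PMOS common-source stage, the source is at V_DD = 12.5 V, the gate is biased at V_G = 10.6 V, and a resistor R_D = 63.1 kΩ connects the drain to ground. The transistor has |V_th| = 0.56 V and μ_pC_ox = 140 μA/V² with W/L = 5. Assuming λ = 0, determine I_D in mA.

I_D = 0.195 mA

V_SG = V_DD − V_G = 12.5 − 10.6 = 1.9 V, so V_ov = 1.9 − 0.56 = 1.34 V.
k_p = μ_pC_ox · (W/L) = 0.7 mA/V².
Assume saturation: I_D = ½ k_p V_ov² = 0.5 × 0.7 × 1.34² = 0.628 mA, giving V_SD = V_DD − I_D R_D = 12.5 − 0.628 × 63.1 = -27.2 V.
But -27.2 V < V_ov = 1.34 V, so the device is actually in triode.
In triode I_D = k_p[V_ov V_SD − ½ V_SD²] and I_D = (V_DD − V_SD)/R_D. Equating: 22.1 V_SD² − 60.19 V_SD + 12.5 = 0, giving V_SD = 0.227 V (the root below V_ov).
I_D = (12.5 − 0.227) / 63.1 = 0.195 mA.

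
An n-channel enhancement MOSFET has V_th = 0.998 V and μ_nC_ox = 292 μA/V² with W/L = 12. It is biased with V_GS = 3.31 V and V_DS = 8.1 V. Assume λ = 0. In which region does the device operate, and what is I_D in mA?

k_n = μ_nC_ox · (W/L) = 3.504 mA/V².
V_ov = V_GS − V_th = 3.31 − 0.998 = 2.31 V.
Since V_DS = 8.1 V ≥ V_ov = 2.31 V, the device is in saturation.
I_D = ½ k_n V_ov² = 0.5 × 3.504 × 2.31² = 9.37 mA.

Saturation; I_D = 9.37 mA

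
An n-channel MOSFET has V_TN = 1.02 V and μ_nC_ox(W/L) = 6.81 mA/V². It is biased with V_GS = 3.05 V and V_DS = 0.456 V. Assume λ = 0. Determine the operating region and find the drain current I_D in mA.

V_ov = V_GS − V_TN = 3.05 − 1.02 = 2.03 V.
Since V_DS = 0.456 V < V_ov = 2.03 V, the device is in the triode region.
I_D = k_n [V_ov · V_DS − ½ V_DS²] = 6.81 × [2.03 × 0.456 − 0.5 × 0.456²] = 5.6 mA.

Triode; I_D = 5.60 mA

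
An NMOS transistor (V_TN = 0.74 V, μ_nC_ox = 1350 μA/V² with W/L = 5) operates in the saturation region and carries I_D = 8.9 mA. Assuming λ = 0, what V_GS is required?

k_n = μ_nC_ox · (W/L) = 6.75 mA/V².
In saturation I_D = ½ k_n (V_GS − V_TN)², so V_GS − V_TN = √(2 I_D / k_n) = √(2 × 8.9 / 6.75) = 1.62 V.
V_GS = 0.74 + 1.62 = 2.36 V.

V_GS = 2.36 V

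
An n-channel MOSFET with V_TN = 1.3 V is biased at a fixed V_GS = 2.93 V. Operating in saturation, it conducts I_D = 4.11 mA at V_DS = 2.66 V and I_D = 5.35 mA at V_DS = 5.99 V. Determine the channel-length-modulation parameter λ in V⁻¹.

With V_GS fixed, I_D ∝ (1 + λ V_DS) in saturation, so I_D2/I_D1 = (1 + λ V_DS2)/(1 + λ V_DS1).
5.35/4.11 = 1.302 = (1 + 5.99 λ)/(1 + 2.66 λ).
Solving: λ (I_D1 V_DS2 − I_D2 V_DS1) = I_D2 − I_D1, so λ = (5.35 − 4.11) / (4.11 × 5.99 − 5.35 × 2.66) = 1.24 / 10.4 = 0.119 V⁻¹.

λ = 0.119 V⁻¹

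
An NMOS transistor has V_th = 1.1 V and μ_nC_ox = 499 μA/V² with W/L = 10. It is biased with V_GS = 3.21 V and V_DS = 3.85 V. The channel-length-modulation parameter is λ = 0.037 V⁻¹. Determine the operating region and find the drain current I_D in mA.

k_n = μ_nC_ox · (W/L) = 4.99 mA/V².
V_ov = V_GS − V_th = 3.21 − 1.1 = 2.11 V.
Since V_DS = 3.85 V ≥ V_ov = 2.11 V, the device is in saturation.
I_D = ½ k_n V_ov² (1 + λ V_DS) = 0.5 × 4.99 × 2.11² × (1 + 0.037 × 3.85) = 12.7 mA.

Saturation; I_D = 12.7 mA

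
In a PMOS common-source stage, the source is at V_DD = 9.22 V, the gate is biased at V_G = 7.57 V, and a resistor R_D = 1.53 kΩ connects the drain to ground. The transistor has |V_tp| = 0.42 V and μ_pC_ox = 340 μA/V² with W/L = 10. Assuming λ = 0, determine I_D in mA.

I_D = 2.57 mA

V_SG = V_DD − V_G = 9.22 − 7.57 = 1.65 V, so V_ov = 1.65 − 0.42 = 1.23 V.
k_p = μ_pC_ox · (W/L) = 3.4 mA/V².
Assume saturation: I_D = ½ k_p V_ov² = 0.5 × 3.4 × 1.23² = 2.57 mA, giving V_SD = V_DD − I_D R_D = 9.22 − 2.57 × 1.53 = 5.28 V.
V_SD = 5.28 V ≥ V_ov = 1.23 V, confirming saturation.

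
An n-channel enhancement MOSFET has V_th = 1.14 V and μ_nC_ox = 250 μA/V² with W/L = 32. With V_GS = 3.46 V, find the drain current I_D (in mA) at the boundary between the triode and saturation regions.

At the boundary V_DS = V_ov = V_GS − V_th = 3.46 − 1.14 = 2.32 V.
k_n = μ_nC_ox · (W/L) = 8 mA/V².
I_D = ½ k_n V_ov² = 0.5 × 8 × 2.32² = 21.5 mA.

I_D = 21.5 mA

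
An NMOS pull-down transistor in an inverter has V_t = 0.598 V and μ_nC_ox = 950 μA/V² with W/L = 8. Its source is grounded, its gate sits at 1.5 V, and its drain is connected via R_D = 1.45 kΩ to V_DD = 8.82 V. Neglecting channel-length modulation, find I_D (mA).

I_D = 3.09 mA

V_GS = V_G = 1.5 V, so V_ov = 1.5 − 0.598 = 0.902 V.
k_n = μ_nC_ox · (W/L) = 7.6 mA/V².
Assume saturation: I_D = ½ k_n V_ov² = 0.5 × 7.6 × 0.902² = 3.09 mA, giving V_DS = V_DD − I_D R_D = 8.82 − 3.09 × 1.45 = 4.34 V.
V_DS = 4.34 V ≥ V_ov = 0.902 V, confirming saturation.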